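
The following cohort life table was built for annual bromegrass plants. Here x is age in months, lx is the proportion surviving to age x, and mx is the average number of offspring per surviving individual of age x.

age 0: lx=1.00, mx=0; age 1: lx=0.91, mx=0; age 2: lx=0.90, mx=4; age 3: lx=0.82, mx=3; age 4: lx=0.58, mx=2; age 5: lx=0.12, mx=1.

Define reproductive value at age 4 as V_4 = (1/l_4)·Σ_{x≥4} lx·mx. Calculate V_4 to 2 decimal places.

lx·mx for x ≥ 4: 1.16, 0.12 → sum = 1.28
V_4 = 1.28 / l_4 = 1.28 / 0.58 = 2.206897… → 2.21

2.21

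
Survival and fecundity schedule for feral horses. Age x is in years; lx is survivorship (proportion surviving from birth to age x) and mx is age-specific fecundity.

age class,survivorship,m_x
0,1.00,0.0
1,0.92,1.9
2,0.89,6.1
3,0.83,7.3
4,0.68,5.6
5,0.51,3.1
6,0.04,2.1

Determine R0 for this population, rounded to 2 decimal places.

lx·mx by age: 0, 1.748, 5.429, 6.059, 3.808, 1.581, 0.084
R0 = Σ lx·mx = 18.709 → 18.71

18.71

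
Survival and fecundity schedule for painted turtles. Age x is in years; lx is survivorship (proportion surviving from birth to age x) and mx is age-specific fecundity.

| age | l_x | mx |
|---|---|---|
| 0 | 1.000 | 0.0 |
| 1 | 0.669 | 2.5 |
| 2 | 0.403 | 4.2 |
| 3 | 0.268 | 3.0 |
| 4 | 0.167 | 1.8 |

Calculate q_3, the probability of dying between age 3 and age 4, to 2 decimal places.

q_3 = (l_3 − l_4) / l_3 = (0.268 − 0.167) / 0.268
     = 0.101 / 0.268 = 0.376866… → 0.38

0.38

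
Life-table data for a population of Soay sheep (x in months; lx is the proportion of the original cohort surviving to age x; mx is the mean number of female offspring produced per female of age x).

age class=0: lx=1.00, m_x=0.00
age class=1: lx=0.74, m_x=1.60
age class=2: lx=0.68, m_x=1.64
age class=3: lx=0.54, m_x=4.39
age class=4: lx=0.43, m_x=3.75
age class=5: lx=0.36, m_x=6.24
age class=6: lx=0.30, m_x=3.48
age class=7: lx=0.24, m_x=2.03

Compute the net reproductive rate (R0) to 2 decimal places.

lx·mx by age: 0, 1.184, 1.1152, 2.3706, 1.6125, 2.2464, 1.044, 0.4872
R0 = Σ lx·mx = 10.0599 → 10.06

10.06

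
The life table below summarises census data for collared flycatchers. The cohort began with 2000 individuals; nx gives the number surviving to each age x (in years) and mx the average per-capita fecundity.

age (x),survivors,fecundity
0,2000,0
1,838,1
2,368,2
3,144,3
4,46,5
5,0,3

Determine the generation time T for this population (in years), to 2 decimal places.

lx = nx/n0 = nx/2000: 1, 0.419, 0.184, 0.072, 0.023, 0
lx·mx: 0, 0.419, 0.368, 0.216, 0.115, 0 → R0 = 1.118
x·lx·mx: 0, 0.419, 0.736, 0.648, 0.46, 0 → Σ = 2.263
T = 2.263 / 1.118 = 2.02415… → 2.02

2.02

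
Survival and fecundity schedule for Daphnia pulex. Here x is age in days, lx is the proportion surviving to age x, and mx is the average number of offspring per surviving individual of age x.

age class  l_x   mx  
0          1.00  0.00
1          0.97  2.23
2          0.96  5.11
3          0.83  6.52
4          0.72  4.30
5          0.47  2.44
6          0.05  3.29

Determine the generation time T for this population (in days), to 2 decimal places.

lx·mx: 0, 2.1631, 4.9056, 5.4116, 3.096, 1.1468, 0.1645 → R0 = 16.8876
x·lx·mx: 0, 2.1631, 9.8112, 16.2348, 12.384, 5.734, 0.987 → Σ = 47.3141
T = 47.3141 / 16.8876 = 2.801707… → 2.80

2.80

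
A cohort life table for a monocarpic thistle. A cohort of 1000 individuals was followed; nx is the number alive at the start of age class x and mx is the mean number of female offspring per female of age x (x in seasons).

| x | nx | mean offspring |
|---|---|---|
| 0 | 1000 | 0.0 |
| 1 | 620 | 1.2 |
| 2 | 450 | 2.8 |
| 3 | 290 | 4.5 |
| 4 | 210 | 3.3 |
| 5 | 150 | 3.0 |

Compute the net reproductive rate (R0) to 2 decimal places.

lx = nx/n0 = nx/1000: 1, 0.62, 0.45, 0.29, 0.21, 0.15
lx·mx by age: 0, 0.744, 1.26, 1.305, 0.693, 0.45
R0 = Σ lx·mx = 4.452 → 4.45

4.45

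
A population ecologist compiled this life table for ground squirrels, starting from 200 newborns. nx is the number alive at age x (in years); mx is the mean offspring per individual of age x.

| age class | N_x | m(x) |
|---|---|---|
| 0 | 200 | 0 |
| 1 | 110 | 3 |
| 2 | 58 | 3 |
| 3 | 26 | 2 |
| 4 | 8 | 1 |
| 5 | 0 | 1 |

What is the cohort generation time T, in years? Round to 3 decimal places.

lx = nx/n0 = nx/200: 1, 0.55, 0.29, 0.13, 0.04, 0
lx·mx: 0, 1.65, 0.87, 0.26, 0.04, 0 → R0 = 2.82
x·lx·mx: 0, 1.65, 1.74, 0.78, 0.16, 0 → Σ = 4.33
T = 4.33 / 2.82 = 1.535461… → 1.535

1.535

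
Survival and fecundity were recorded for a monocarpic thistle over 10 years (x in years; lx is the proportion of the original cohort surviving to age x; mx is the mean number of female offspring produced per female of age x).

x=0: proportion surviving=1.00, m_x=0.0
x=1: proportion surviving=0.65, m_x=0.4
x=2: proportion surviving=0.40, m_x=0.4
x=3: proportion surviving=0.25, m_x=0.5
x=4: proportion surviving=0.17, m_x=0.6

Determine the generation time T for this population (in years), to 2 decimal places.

lx·mx: 0, 0.26, 0.16, 0.125, 0.102 → R0 = 0.647
x·lx·mx: 0, 0.26, 0.32, 0.375, 0.408 → Σ = 1.363
T = 1.363 / 0.647 = 2.106646… → 2.11

2.11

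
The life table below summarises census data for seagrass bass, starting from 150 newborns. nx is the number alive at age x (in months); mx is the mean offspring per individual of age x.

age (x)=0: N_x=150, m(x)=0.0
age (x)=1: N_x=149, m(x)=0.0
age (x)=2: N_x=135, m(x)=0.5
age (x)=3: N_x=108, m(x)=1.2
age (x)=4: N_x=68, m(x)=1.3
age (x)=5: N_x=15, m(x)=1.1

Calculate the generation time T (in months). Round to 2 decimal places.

3.18

lx = nx/n0 = nx/150: 1, 0.99333…, 0.9, 0.72, 0.45333…, 0.1
lx·mx: 0, 0, 0.45, 0.864, 0.589333…, 0.11 → R0 = 2.013333…
x·lx·mx: 0, 0, 0.9, 2.592, 2.357333…, 0.55 → Σ = 6.399333…
T = 6.399333… / 2.013333… = 3.178477… → 3.18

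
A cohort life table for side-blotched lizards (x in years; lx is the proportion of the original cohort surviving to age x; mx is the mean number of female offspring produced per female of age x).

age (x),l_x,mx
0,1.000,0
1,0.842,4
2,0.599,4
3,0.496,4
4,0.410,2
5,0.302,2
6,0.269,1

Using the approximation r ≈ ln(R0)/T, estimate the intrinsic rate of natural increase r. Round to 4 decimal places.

0.9623

R0 = Σ lx·mx = 0 + 3.368 + 2.396 + 1.984 + 0.82 + 0.604 + 0.269 = 9.441
Σ x·lx·mx = 22.026; T = 22.026/9.441 = 2.33302…
r ≈ ln(R0)/T = ln(9.441)/2.33302… = 0.9623… → 0.9623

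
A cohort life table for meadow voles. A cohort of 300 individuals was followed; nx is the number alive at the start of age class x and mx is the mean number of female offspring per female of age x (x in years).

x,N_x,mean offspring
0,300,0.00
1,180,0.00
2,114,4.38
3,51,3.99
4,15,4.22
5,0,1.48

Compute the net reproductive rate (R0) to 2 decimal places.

2.55

lx = nx/n0 = nx/300: 1, 0.6, 0.38, 0.17, 0.05, 0
lx·mx by age: 0, 0, 1.6644, 0.6783, 0.211, 0
R0 = Σ lx·mx = 2.5537 → 2.55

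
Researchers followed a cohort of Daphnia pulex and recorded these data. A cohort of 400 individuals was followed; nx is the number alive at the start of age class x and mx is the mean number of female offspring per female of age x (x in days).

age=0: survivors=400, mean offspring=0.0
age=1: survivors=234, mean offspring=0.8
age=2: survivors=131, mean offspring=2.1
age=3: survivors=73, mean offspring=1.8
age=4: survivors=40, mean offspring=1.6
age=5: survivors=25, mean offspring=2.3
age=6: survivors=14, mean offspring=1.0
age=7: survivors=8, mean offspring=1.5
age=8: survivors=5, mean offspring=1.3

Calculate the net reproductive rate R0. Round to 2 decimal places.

1.87

lx = nx/n0 = nx/400: 1, 0.585, 0.3275, 0.1825, 0.1, 0.0625, 0.035, 0.02, 0.0125
lx·mx by age: 0, 0.468, 0.68775, 0.3285, 0.16, 0.14375, 0.035, 0.03, 0.01625
R0 = Σ lx·mx = 1.86925 → 1.87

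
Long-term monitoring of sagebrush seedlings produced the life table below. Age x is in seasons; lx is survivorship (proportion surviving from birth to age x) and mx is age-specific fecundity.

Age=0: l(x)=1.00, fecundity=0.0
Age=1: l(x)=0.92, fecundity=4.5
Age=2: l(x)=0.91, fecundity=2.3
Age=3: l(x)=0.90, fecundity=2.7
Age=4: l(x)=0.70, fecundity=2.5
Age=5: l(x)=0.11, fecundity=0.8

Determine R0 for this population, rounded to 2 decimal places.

10.50

lx·mx by age: 0, 4.14, 2.093, 2.43, 1.75, 0.088
R0 = Σ lx·mx = 10.501 → 10.50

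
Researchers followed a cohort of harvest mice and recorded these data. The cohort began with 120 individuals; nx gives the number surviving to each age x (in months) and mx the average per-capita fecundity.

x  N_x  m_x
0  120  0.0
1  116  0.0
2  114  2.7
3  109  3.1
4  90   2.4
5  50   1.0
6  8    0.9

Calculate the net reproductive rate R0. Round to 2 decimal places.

lx = nx/n0 = nx/120: 1, 0.96667…, 0.95, 0.90833…, 0.75, 0.41667…, 0.06667…
lx·mx by age: 0, 0, 2.565, 2.815833…, 1.8, 0.416667…, 0.06…
R0 = Σ lx·mx = 7.6575… → 7.66

7.66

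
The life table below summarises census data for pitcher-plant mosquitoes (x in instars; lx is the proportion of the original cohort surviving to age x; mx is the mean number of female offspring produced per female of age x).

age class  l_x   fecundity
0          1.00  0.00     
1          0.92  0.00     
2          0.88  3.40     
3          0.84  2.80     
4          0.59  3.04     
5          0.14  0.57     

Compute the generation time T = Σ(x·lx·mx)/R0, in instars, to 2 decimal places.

2.86

lx·mx: 0, 0, 2.992, 2.352, 1.7936, 0.0798 → R0 = 7.2174
x·lx·mx: 0, 0, 5.984, 7.056, 7.1744, 0.399 → Σ = 20.6134
T = 20.6134 / 7.2174 = 2.85607… → 2.86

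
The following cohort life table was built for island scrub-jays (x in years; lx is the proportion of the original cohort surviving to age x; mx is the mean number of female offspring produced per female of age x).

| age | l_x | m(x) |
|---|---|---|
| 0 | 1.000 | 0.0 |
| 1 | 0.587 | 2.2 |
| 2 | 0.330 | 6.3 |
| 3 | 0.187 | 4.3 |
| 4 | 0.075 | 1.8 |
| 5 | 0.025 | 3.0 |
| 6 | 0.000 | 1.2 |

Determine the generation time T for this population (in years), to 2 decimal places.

2.00

lx·mx: 0, 1.2914, 2.079, 0.8041, 0.135, 0.075, 0 → R0 = 4.3845
x·lx·mx: 0, 1.2914, 4.158, 2.4123, 0.54, 0.375, 0 → Σ = 8.7767
T = 8.7767 / 4.3845 = 2.001756… → 2.00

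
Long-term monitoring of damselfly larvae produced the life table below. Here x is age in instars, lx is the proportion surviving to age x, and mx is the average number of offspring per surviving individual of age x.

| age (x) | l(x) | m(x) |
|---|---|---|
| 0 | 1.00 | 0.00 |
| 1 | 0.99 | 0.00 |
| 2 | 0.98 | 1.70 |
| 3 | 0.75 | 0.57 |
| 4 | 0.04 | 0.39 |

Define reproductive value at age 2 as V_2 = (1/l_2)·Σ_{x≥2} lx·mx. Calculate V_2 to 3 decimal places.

2.152

lx·mx for x ≥ 2: 1.666, 0.4275, 0.0156 → sum = 2.1091
V_2 = 2.1091 / l_2 = 2.1091 / 0.98 = 2.152143… → 2.152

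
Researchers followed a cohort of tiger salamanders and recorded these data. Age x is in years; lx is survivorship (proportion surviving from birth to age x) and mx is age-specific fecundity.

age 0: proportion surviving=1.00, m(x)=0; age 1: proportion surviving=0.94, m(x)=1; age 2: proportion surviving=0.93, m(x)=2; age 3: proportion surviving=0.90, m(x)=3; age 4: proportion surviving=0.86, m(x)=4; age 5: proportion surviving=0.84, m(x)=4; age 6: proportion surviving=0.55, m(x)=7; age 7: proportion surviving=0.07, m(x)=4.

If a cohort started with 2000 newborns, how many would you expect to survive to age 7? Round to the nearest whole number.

Expected survivors = N0 · l_7 = 2000 × 0.07 = 140 → 140

140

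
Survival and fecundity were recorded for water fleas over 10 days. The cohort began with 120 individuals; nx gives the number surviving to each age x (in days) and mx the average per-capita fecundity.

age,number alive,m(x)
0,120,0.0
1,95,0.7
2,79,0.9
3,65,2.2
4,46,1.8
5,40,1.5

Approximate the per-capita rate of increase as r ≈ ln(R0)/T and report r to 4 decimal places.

0.4207

lx = nx/n0 = nx/120: 1, 0.79167…, 0.65833…, 0.54167…, 0.38333…, 0.33333…
R0 = Σ lx·mx = 0 + 0.55417… + 0.5925… + 1.19167… + 0.69… + 0.5… = 3.528333…
Σ x·lx·mx = 10.574167…; T = 10.574167…/3.528333… = 2.99693…
r ≈ ln(R0)/T = ln(3.528333…)/2.99693… = 0.420706… → 0.4207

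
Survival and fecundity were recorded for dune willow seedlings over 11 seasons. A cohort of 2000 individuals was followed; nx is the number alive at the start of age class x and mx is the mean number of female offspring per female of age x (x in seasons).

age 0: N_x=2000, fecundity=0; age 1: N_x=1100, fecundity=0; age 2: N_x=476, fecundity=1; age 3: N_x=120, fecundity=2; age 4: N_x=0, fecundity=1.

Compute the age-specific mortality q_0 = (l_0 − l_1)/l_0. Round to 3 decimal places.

0.450

lx = nx/n0 = nx/2000: 1, 0.55, 0.238, 0.06, 0
q_0 = (l_0 − l_1) / l_0 = (1 − 0.55) / 1
     = 0.45 / 1 = 0.45 → 0.450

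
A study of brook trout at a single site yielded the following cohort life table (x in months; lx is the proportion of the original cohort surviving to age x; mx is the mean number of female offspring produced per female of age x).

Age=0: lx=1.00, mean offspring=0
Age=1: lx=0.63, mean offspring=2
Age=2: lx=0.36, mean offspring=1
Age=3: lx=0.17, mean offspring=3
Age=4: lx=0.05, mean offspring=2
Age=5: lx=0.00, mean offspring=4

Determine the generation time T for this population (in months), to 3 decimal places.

lx·mx: 0, 1.26, 0.36, 0.51, 0.1, 0 → R0 = 2.23
x·lx·mx: 0, 1.26, 0.72, 1.53, 0.4, 0 → Σ = 3.91
T = 3.91 / 2.23 = 1.753363… → 1.753

1.753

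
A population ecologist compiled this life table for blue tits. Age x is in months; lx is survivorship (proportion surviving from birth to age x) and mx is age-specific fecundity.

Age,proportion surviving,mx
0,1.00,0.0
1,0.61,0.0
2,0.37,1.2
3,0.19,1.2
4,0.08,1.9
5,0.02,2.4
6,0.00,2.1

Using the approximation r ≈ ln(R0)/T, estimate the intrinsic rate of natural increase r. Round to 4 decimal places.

-0.0494

R0 = Σ lx·mx = 0 + 0 + 0.444 + 0.228 + 0.152 + 0.048 + 0 = 0.872
Σ x·lx·mx = 2.42; T = 2.42/0.872 = 2.77523…
r ≈ ln(R0)/T = ln(0.872)/2.77523… = -0.049353… → -0.0494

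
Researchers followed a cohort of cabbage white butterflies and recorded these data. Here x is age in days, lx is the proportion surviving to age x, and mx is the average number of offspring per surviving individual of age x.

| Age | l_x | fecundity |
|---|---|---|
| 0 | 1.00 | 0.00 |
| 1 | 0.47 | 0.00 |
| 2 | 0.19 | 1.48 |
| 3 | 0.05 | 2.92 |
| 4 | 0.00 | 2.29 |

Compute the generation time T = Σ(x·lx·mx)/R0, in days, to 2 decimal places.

2.34

lx·mx: 0, 0, 0.2812, 0.146, 0 → R0 = 0.4272
x·lx·mx: 0, 0, 0.5624, 0.438, 0 → Σ = 1.0004
T = 1.0004 / 0.4272 = 2.34176… → 2.34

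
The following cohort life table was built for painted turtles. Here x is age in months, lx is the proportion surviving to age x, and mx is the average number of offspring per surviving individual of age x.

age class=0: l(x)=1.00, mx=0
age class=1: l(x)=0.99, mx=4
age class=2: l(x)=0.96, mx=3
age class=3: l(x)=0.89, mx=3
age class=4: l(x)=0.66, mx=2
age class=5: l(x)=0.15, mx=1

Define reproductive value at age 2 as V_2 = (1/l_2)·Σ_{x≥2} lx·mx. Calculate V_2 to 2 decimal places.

lx·mx for x ≥ 2: 2.88, 2.67, 1.32, 0.15 → sum = 7.02
V_2 = 7.02 / l_2 = 7.02 / 0.96 = 7.3125 → 7.31

7.31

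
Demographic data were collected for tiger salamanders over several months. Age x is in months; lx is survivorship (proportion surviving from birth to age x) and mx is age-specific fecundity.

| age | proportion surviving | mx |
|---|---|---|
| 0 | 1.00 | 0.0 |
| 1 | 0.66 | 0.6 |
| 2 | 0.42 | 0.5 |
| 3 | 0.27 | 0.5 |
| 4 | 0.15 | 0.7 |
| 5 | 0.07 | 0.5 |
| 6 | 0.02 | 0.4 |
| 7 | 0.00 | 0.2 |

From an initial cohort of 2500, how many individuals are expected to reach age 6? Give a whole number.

Expected survivors = N0 · l_6 = 2500 × 0.02 = 50 → 50

50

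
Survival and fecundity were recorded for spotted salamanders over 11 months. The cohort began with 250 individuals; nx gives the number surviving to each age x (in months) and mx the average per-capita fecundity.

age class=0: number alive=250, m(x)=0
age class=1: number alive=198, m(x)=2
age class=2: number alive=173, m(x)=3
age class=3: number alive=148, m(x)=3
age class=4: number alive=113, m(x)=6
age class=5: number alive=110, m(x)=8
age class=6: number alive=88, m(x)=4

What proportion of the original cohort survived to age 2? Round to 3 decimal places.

l_2 = n_2/n_0 = 173/250 = 0.692 → 0.692

0.692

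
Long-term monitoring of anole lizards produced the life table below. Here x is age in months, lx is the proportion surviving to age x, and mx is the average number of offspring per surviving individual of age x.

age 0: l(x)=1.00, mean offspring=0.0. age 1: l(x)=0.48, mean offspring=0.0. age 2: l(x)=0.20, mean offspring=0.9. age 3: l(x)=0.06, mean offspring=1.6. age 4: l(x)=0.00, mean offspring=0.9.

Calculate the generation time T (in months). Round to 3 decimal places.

2.348

lx·mx: 0, 0, 0.18, 0.096, 0 → R0 = 0.276
x·lx·mx: 0, 0, 0.36, 0.288, 0 → Σ = 0.648
T = 0.648 / 0.276 = 2.347826… → 2.348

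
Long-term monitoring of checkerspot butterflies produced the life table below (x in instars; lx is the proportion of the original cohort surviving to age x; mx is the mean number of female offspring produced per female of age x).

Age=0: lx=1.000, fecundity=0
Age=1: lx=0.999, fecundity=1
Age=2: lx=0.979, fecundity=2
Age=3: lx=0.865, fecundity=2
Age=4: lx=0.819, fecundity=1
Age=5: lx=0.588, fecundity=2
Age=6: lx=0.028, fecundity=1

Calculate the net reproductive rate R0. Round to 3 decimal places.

lx·mx by age: 0, 0.999, 1.958, 1.73, 0.819, 1.176, 0.028
R0 = Σ lx·mx = 6.71 → 6.710

6.710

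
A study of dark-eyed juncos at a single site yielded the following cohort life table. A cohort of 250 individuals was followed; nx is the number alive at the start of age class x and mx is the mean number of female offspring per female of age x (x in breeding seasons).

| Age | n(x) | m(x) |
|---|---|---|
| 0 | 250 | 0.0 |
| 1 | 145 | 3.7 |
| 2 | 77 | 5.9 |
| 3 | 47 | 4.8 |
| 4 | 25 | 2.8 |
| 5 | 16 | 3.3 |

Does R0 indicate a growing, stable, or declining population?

lx = nx/n0 = nx/250: 1, 0.58, 0.308, 0.188, 0.1, 0.064
R0 = Σ lx·mx = 0 + 2.146 + 1.8172 + 0.9024 + 0.28 + 0.2112 = 5.3568
R0 > 1, so the population is growing.

growing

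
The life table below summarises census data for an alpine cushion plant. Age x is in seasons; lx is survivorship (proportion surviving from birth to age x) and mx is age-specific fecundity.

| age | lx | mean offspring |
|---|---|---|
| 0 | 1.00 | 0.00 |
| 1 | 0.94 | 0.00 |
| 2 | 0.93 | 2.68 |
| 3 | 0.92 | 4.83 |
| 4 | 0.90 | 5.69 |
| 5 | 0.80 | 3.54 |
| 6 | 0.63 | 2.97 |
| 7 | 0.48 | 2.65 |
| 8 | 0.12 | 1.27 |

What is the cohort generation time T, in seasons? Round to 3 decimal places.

lx·mx: 0, 0, 2.4924, 4.4436, 5.121, 2.832, 1.8711, 1.272, 0.1524 → R0 = 18.1845
x·lx·mx: 0, 0, 4.9848, 13.3308, 20.484, 14.16, 11.2266, 8.904, 1.2192 → Σ = 74.3094
T = 74.3094 / 18.1845 = 4.086414… → 4.086

4.086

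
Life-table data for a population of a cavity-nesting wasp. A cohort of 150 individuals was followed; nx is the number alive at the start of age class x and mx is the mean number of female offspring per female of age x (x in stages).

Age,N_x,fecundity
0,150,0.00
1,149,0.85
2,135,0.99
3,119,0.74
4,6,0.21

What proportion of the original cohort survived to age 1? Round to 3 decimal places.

l_1 = n_1/n_0 = 149/150 = 0.993333… → 0.993

0.993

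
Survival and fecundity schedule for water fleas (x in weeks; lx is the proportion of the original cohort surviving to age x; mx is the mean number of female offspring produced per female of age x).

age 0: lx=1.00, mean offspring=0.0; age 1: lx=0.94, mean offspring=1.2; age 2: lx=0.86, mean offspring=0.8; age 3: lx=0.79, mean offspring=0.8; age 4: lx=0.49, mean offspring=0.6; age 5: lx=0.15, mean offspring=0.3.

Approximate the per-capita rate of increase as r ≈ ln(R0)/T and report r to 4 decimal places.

0.4924

R0 = Σ lx·mx = 0 + 1.128 + 0.688 + 0.632 + 0.294 + 0.045 = 2.787
Σ x·lx·mx = 5.801; T = 5.801/2.787 = 2.08145…
r ≈ ln(R0)/T = ln(2.787)/2.08145… = 0.492429… → 0.4924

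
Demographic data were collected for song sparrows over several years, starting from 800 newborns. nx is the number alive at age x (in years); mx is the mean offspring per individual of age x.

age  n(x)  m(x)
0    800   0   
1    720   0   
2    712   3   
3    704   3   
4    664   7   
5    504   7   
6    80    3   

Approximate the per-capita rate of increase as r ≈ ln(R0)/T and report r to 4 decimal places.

lx = nx/n0 = nx/800: 1, 0.9, 0.89, 0.88, 0.83, 0.63, 0.1
R0 = Σ lx·mx = 0 + 0 + 2.67 + 2.64 + 5.81 + 4.41 + 0.3 = 15.83
Σ x·lx·mx = 60.35; T = 60.35/15.83 = 3.81238…
r ≈ ln(R0)/T = ln(15.83)/3.81238… = 0.724457… → 0.7245

0.7245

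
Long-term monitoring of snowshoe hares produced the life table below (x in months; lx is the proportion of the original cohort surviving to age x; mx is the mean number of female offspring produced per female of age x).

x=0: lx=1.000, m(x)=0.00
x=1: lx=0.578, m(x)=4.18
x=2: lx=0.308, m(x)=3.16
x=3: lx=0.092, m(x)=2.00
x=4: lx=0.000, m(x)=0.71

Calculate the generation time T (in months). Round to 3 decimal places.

lx·mx: 0, 2.41604, 0.97328, 0.184, 0 → R0 = 3.57332
x·lx·mx: 0, 2.41604, 1.94656, 0.552, 0 → Σ = 4.9146
T = 4.9146 / 3.57332 = 1.37536… → 1.375

1.375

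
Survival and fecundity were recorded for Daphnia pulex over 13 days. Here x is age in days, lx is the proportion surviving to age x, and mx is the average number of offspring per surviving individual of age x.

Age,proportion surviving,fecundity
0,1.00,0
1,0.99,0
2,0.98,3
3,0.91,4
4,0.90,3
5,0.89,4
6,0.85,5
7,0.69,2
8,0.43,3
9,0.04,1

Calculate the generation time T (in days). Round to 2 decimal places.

lx·mx: 0, 0, 2.94, 3.64, 2.7, 3.56, 4.25, 1.38, 1.29, 0.04 → R0 = 19.8
x·lx·mx: 0, 0, 5.88, 10.92, 10.8, 17.8, 25.5, 9.66, 10.32, 0.36 → Σ = 91.24
T = 91.24 / 19.8 = 4.608081… → 4.61

4.61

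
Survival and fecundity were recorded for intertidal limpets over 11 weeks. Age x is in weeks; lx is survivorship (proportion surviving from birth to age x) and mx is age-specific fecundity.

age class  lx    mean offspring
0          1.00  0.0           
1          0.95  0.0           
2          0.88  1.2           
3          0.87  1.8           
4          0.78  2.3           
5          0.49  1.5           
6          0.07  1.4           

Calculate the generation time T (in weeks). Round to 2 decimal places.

lx·mx: 0, 0, 1.056, 1.566, 1.794, 0.735, 0.098 → R0 = 5.249
x·lx·mx: 0, 0, 2.112, 4.698, 7.176, 3.675, 0.588 → Σ = 18.249
T = 18.249 / 5.249 = 3.476662… → 3.48

3.48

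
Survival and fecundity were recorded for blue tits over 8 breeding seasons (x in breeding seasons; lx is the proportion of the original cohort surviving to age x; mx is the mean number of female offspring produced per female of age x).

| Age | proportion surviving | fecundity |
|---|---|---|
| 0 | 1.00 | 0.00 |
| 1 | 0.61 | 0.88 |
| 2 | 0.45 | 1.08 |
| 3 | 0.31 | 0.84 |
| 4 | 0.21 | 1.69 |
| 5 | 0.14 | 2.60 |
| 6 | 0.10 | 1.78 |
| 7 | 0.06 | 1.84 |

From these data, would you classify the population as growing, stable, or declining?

R0 = Σ lx·mx = 0 + 0.5368 + 0.486 + 0.2604 + 0.3549 + 0.364 + 0.178 + 0.1104 = 2.2905
R0 > 1, so the population is growing.

growing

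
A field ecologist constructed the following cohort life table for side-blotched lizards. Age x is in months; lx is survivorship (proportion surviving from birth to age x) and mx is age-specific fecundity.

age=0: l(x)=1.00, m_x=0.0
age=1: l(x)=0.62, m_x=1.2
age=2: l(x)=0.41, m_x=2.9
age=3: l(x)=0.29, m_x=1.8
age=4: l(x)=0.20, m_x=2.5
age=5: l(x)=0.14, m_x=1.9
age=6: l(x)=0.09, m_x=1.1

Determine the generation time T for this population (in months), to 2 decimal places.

2.59

lx·mx: 0, 0.744, 1.189, 0.522, 0.5, 0.266, 0.099 → R0 = 3.32
x·lx·mx: 0, 0.744, 2.378, 1.566, 2, 1.33, 0.594 → Σ = 8.612
T = 8.612 / 3.32 = 2.593976… → 2.59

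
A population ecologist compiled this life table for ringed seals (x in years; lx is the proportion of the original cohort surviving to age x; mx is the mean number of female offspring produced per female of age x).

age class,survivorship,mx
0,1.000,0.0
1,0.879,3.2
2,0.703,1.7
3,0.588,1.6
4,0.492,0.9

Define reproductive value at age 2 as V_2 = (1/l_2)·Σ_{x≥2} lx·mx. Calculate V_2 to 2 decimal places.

3.67

lx·mx for x ≥ 2: 1.1951, 0.9408, 0.4428 → sum = 2.5787
V_2 = 2.5787 / l_2 = 2.5787 / 0.703 = 3.668137… → 3.67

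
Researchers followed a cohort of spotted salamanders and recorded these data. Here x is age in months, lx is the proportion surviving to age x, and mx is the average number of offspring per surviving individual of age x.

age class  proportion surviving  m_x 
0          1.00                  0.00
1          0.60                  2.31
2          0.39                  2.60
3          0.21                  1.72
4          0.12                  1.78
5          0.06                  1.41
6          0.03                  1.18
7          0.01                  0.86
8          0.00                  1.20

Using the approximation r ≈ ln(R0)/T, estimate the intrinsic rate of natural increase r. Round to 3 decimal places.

R0 = Σ lx·mx = 0 + 1.386 + 1.014 + 0.3612 + 0.2136 + 0.0846 + 0.0354 + 0.0086 + 0 = 3.1034
Σ x·lx·mx = 6.0476; T = 6.0476/3.1034 = 1.9487…
r ≈ ln(R0)/T = ln(3.1034)/1.9487… = 0.58116… → 0.581

0.581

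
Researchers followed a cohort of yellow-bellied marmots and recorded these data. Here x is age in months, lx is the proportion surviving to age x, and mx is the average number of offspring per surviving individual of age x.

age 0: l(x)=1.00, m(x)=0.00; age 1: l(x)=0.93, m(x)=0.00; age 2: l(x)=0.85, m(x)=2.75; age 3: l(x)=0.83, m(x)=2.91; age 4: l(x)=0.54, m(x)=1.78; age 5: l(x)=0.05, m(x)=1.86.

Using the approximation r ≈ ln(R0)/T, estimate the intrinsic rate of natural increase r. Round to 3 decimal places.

R0 = Σ lx·mx = 0 + 0 + 2.3375 + 2.4153 + 0.9612 + 0.093 = 5.807
Σ x·lx·mx = 16.2307; T = 16.2307/5.807 = 2.79502…
r ≈ ln(R0)/T = ln(5.807)/2.79502… = 0.62936… → 0.629

0.629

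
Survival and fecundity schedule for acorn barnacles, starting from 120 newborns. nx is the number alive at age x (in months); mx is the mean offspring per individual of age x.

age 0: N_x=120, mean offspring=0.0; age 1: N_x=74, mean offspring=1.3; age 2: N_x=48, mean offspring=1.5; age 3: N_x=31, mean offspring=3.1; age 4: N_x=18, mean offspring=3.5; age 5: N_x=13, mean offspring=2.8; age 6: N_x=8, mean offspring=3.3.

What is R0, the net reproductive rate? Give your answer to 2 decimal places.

lx = nx/n0 = nx/120: 1, 0.61667…, 0.4, 0.25833…, 0.15, 0.10833…, 0.06667…
lx·mx by age: 0, 0.801667…, 0.6, 0.800833…, 0.525, 0.303333…, 0.22…
R0 = Σ lx·mx = 3.250833… → 3.25

3.25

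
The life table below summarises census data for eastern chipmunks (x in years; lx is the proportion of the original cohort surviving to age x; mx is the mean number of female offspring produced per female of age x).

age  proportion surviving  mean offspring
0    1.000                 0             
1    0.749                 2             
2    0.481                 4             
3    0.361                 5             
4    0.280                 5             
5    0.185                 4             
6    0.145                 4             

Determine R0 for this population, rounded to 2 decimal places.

7.95

lx·mx by age: 0, 1.498, 1.924, 1.805, 1.4, 0.74, 0.58
R0 = Σ lx·mx = 7.947 → 7.95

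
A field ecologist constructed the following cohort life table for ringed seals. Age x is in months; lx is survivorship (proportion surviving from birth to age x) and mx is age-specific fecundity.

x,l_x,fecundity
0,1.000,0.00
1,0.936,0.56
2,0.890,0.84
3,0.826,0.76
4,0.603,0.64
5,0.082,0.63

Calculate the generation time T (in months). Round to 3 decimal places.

lx·mx: 0, 0.52416, 0.7476, 0.62776, 0.38592, 0.05166 → R0 = 2.3371
x·lx·mx: 0, 0.52416, 1.4952, 1.88328, 1.54368, 0.2583 → Σ = 5.70462
T = 5.70462 / 2.3371 = 2.440897… → 2.441

2.441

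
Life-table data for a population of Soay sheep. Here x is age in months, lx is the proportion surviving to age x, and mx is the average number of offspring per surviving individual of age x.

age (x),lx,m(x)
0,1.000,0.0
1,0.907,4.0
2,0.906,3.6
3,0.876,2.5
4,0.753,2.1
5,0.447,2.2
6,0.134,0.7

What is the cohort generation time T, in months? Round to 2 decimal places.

2.43

lx·mx: 0, 3.628, 3.2616, 2.19, 1.5813, 0.9834, 0.0938 → R0 = 11.7381
x·lx·mx: 0, 3.628, 6.5232, 6.57, 6.3252, 4.917, 0.5628 → Σ = 28.5262
T = 28.5262 / 11.7381 = 2.430223… → 2.43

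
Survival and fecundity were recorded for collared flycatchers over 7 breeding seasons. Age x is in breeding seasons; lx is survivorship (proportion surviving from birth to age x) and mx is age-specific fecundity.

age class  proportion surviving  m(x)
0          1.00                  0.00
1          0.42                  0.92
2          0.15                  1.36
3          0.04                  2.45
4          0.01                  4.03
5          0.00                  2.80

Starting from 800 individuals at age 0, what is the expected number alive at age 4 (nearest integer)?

Expected survivors = N0 · l_4 = 800 × 0.01 = 8 → 8

8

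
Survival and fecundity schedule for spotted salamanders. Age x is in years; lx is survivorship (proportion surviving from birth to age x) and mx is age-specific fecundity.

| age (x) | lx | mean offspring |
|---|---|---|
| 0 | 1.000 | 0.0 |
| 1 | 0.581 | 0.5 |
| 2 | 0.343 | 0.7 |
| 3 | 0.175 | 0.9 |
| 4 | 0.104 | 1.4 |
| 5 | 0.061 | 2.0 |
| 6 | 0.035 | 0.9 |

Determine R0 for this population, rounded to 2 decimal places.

lx·mx by age: 0, 0.2905, 0.2401, 0.1575, 0.1456, 0.122, 0.0315
R0 = Σ lx·mx = 0.9872 → 0.99

0.99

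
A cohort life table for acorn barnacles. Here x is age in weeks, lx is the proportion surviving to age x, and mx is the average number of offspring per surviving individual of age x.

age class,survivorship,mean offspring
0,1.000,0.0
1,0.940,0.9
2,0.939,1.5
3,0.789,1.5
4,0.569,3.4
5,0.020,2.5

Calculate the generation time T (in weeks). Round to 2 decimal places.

2.80

lx·mx: 0, 0.846, 1.4085, 1.1835, 1.9346, 0.05 → R0 = 5.4226
x·lx·mx: 0, 0.846, 2.817, 3.5505, 7.7384, 0.25 → Σ = 15.2019
T = 15.2019 / 5.4226 = 2.803434… → 2.80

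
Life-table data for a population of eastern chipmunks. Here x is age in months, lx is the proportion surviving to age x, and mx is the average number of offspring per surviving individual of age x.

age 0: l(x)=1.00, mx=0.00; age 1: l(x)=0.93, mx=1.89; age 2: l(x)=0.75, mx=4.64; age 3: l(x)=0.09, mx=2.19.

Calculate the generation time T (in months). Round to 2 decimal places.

lx·mx: 0, 1.7577, 3.48, 0.1971 → R0 = 5.4348
x·lx·mx: 0, 1.7577, 6.96, 0.5913 → Σ = 9.309
T = 9.309 / 5.4348 = 1.712851… → 1.71

1.71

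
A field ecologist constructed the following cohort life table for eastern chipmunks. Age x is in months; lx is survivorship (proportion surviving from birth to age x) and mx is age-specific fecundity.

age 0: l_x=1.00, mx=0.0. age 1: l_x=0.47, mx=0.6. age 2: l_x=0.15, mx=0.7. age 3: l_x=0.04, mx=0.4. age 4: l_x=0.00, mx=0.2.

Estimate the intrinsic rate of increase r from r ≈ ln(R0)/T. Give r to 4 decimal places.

R0 = Σ lx·mx = 0 + 0.282 + 0.105 + 0.016 + 0 = 0.403
Σ x·lx·mx = 0.54; T = 0.54/0.403 = 1.33995…
r ≈ ln(R0)/T = ln(0.403)/1.33995… = -0.678248… → -0.6782

-0.6782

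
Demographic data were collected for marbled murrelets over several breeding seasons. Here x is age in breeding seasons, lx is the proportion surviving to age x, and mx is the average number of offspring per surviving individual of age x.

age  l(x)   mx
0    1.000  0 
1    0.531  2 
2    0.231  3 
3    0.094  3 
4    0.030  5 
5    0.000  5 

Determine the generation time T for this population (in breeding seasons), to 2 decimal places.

lx·mx: 0, 1.062, 0.693, 0.282, 0.15, 0 → R0 = 2.187
x·lx·mx: 0, 1.062, 1.386, 0.846, 0.6, 0 → Σ = 3.894
T = 3.894 / 2.187 = 1.780521… → 1.78

1.78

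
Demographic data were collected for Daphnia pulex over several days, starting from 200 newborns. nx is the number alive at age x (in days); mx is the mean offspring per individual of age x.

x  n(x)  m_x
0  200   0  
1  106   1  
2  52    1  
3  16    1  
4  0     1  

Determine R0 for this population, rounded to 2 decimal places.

lx = nx/n0 = nx/200: 1, 0.53, 0.26, 0.08, 0
lx·mx by age: 0, 0.53, 0.26, 0.08, 0
R0 = Σ lx·mx = 0.87 → 0.87

0.87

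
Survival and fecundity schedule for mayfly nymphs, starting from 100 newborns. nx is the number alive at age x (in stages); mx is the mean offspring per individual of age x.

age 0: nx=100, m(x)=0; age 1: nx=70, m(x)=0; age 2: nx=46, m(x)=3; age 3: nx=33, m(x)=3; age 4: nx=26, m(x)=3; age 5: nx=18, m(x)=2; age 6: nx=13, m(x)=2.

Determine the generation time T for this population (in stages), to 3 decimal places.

3.239

lx = nx/n0 = nx/100: 1, 0.7, 0.46, 0.33, 0.26, 0.18, 0.13
lx·mx: 0, 0, 1.38, 0.99, 0.78, 0.36, 0.26 → R0 = 3.77
x·lx·mx: 0, 0, 2.76, 2.97, 3.12, 1.8, 1.56 → Σ = 12.21
T = 12.21 / 3.77 = 3.238727… → 3.239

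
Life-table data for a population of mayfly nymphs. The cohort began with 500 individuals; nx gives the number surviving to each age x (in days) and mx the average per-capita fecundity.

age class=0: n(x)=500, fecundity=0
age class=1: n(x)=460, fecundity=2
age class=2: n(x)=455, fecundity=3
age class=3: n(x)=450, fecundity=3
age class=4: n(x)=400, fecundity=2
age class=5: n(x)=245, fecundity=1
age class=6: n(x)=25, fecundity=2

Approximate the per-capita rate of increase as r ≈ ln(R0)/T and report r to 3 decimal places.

0.855

lx = nx/n0 = nx/500: 1, 0.92, 0.91, 0.9, 0.8, 0.49, 0.05
R0 = Σ lx·mx = 0 + 1.84 + 2.73 + 2.7 + 1.6 + 0.49 + 0.1 = 9.46
Σ x·lx·mx = 24.85; T = 24.85/9.46 = 2.62685…
r ≈ ln(R0)/T = ln(9.46)/2.62685… = 0.85542… → 0.855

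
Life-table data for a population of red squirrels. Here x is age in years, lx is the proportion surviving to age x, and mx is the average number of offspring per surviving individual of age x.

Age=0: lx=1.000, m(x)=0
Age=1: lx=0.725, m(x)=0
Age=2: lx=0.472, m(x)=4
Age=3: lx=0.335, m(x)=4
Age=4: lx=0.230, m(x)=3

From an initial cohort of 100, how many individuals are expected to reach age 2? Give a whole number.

47

Expected survivors = N0 · l_2 = 100 × 0.472 = 47.2 → 47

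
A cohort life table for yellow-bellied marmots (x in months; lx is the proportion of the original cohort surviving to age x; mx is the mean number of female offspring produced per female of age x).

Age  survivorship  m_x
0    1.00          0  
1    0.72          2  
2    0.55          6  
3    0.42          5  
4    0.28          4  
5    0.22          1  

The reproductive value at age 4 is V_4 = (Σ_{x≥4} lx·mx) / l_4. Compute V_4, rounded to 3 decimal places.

lx·mx for x ≥ 4: 1.12, 0.22 → sum = 1.34
V_4 = 1.34 / l_4 = 1.34 / 0.28 = 4.785714… → 4.786

4.786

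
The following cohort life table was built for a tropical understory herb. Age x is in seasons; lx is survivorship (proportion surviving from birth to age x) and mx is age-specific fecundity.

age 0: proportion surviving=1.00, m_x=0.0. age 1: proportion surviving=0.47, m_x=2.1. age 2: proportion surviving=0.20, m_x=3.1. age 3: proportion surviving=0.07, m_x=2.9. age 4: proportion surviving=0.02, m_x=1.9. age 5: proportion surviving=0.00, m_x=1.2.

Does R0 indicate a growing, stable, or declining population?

R0 = Σ lx·mx = 0 + 0.987 + 0.62 + 0.203 + 0.038 + 0 = 1.848
R0 > 1, so the population is growing.

growing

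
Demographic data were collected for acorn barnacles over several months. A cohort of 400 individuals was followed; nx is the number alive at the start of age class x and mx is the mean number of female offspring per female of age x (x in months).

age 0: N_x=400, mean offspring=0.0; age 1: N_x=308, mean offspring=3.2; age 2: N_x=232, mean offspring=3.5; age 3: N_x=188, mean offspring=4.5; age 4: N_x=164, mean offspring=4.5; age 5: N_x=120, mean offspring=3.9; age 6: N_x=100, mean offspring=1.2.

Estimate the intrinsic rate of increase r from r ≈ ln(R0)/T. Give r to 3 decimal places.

0.816

lx = nx/n0 = nx/400: 1, 0.77, 0.58, 0.47, 0.41, 0.3, 0.25
R0 = Σ lx·mx = 0 + 2.464 + 2.03 + 2.115 + 1.845 + 1.17 + 0.3 = 9.924
Σ x·lx·mx = 27.899; T = 27.899/9.924 = 2.81127…
r ≈ ln(R0)/T = ln(9.924)/2.81127… = 0.81634… → 0.816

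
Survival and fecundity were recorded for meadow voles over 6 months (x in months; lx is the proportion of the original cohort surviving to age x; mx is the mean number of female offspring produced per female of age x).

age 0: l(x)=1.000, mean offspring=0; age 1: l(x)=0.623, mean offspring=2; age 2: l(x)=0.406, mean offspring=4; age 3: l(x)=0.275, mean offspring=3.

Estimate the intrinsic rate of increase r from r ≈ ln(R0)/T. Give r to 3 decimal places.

0.693

R0 = Σ lx·mx = 0 + 1.246 + 1.624 + 0.825 = 3.695
Σ x·lx·mx = 6.969; T = 6.969/3.695 = 1.88606…
r ≈ ln(R0)/T = ln(3.695)/1.88606… = 0.69297… → 0.693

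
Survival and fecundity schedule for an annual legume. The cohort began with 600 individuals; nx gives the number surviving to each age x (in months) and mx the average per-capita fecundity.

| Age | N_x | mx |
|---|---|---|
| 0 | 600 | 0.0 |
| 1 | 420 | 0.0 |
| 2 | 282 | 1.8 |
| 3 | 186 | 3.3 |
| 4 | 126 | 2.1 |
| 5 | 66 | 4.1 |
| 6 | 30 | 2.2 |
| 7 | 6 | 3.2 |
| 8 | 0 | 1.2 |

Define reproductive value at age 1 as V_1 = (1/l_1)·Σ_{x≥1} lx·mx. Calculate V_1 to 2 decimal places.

lx = nx/n0 = nx/600: 1, 0.7, 0.47, 0.31, 0.21, 0.11, 0.05, 0.01, 0
lx·mx for x ≥ 1: 0, 0.846, 1.023, 0.441, 0.451, 0.11, 0.032, 0 → sum = 2.903
V_1 = 2.903 / l_1 = 2.903 / 0.7 = 4.147143… → 4.15

4.15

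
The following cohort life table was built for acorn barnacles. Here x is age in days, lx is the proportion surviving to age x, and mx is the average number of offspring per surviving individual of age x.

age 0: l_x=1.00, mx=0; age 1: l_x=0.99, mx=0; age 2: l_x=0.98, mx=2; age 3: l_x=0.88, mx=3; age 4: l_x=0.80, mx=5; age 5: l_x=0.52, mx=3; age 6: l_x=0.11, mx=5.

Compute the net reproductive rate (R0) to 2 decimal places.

10.71

lx·mx by age: 0, 0, 1.96, 2.64, 4, 1.56, 0.55
R0 = Σ lx·mx = 10.71 → 10.71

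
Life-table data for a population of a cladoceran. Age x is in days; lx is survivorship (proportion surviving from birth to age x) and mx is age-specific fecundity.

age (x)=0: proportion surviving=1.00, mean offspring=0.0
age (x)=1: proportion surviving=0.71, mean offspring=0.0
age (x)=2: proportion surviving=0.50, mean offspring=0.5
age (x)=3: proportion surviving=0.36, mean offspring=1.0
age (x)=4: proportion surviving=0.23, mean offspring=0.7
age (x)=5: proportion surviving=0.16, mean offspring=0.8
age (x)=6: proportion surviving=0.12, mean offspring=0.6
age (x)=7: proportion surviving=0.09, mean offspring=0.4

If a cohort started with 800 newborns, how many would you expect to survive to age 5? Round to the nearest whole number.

128

Expected survivors = N0 · l_5 = 800 × 0.16 = 128 → 128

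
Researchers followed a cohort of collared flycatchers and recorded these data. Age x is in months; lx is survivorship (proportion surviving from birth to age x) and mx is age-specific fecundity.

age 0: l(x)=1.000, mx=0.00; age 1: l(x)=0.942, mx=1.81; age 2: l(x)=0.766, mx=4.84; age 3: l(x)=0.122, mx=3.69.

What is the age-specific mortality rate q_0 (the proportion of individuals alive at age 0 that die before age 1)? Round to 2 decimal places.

0.06

q_0 = (l_0 − l_1) / l_0 = (1 − 0.942) / 1
     = 0.058 / 1 = 0.058 → 0.06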